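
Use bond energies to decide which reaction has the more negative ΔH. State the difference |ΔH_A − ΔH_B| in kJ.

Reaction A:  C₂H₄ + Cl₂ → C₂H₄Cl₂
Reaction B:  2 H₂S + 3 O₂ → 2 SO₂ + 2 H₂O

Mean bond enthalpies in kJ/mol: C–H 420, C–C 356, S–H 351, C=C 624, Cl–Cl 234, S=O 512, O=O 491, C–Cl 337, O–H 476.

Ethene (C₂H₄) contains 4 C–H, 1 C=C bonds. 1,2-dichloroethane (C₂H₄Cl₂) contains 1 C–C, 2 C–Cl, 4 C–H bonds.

Reaction B, by 903 kJ

Reaction A:
  Bonds broken (reactants):
    C–H: 4 × 420 = 1680
    C=C: 1 × 624 = 624
    Cl–Cl: 1 × 234 = 234
    Σ(broken) = 2538 kJ
  Bonds formed (products):
    C–C: 1 × 356 = 356
    C–Cl: 2 × 337 = 674
    C–H: 4 × 420 = 1680
    Σ(formed) = 2710 kJ
  ΔH_A = 2538 − 2710 = −172 kJ
Reaction B:
  Bonds broken (reactants):
    O=O: 3 × 491 = 1473
    S–H: 4 × 351 = 1404
    Σ(broken) = 2877 kJ
  Bonds formed (products):
    O–H: 4 × 476 = 1904
    S=O: 4 × 512 = 2048
    Σ(formed) = 3952 kJ
  ΔH_B = 2877 − 3952 = −1075 kJ
ΔH_A − ΔH_B = +903 kJ, so reaction B has the more negative ΔH; |ΔH_A − ΔH_B| = 903 kJ.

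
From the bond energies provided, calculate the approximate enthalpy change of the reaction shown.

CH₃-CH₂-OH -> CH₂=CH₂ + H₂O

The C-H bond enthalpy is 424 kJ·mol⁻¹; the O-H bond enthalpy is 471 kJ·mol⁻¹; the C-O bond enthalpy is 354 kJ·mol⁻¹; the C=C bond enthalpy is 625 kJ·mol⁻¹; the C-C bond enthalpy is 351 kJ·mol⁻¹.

Bonds broken (reactants):
  C-C: 1 × 351 = 351
  C-H: 5 × 424 = 2120
  C-O: 1 × 354 = 354
  O-H: 1 × 471 = 471
  Σ(broken) = 3296 kJ
Bonds formed (products):
  C-H: 4 × 424 = 1696
  C=C: 1 × 625 = 625
  O-H: 2 × 471 = 942
  Σ(formed) = 3263 kJ
ΔH = Σ(broken) − Σ(formed) = 3296 − 3263 = +33 kJ

ΔH ≈ +33 kJ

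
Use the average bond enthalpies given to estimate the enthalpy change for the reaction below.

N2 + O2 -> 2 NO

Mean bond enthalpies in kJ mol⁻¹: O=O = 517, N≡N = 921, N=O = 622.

Bonds broken (reactants):
  N≡N: 1 × 921 = 921
  O=O: 1 × 517 = 517
  Σ(broken) = 1438 kJ
Bonds formed (products):
  N=O: 2 × 622 = 1244
  Σ(formed) = 1244 kJ
ΔH = Σ(broken) − Σ(formed) = 1438 − 1244 = +194 kJ

ΔH ≈ +194 kJ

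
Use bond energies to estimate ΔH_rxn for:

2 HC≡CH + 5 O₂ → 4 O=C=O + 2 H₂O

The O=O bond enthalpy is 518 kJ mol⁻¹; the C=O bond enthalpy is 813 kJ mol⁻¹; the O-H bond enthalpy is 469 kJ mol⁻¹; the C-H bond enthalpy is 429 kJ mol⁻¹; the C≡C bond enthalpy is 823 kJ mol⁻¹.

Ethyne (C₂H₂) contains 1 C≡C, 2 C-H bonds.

ΔH ≈ −2428 kJ

Bonds broken (reactants):
  C≡C: 2 × 823 = 1646
  C-H: 4 × 429 = 1716
  O=O: 5 × 518 = 2590
  Σ(broken) = 5952 kJ
Bonds formed (products):
  C=O: 8 × 813 = 6504
  O-H: 4 × 469 = 1876
  Σ(formed) = 8380 kJ
ΔH = Σ(broken) − Σ(formed) = 5952 − 8380 = −2428 kJ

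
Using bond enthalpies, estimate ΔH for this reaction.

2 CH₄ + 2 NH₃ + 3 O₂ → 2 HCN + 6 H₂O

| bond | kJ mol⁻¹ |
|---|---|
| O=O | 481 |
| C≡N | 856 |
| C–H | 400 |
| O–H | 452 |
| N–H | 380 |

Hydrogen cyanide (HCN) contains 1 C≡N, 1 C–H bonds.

Bonds broken (reactants):
  C–H: 8 × 400 = 3200
  N–H: 6 × 380 = 2280
  O=O: 3 × 481 = 1443
  Σ(broken) = 6923 kJ
Bonds formed (products):
  C≡N: 2 × 856 = 1712
  C–H: 2 × 400 = 800
  O–H: 12 × 452 = 5424
  Σ(formed) = 7936 kJ
ΔH = Σ(broken) − Σ(formed) = 6923 − 7936 = −1013 kJ

ΔH ≈ −1013 kJ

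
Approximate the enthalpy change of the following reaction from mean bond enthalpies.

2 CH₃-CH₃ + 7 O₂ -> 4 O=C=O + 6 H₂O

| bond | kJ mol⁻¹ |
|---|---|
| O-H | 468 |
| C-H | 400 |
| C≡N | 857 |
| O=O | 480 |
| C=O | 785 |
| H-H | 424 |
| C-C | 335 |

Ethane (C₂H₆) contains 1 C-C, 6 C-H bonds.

ΔH ≈ −3066 kJ

Bonds broken (reactants):
  C-C: 2 × 335 = 670
  C-H: 12 × 400 = 4800
  O=O: 7 × 480 = 3360
  Σ(broken) = 8830 kJ
Bonds formed (products):
  C=O: 8 × 785 = 6280
  O-H: 12 × 468 = 5616
  Σ(formed) = 11896 kJ
ΔH = Σ(broken) − Σ(formed) = 8830 − 11896 = −3066 kJ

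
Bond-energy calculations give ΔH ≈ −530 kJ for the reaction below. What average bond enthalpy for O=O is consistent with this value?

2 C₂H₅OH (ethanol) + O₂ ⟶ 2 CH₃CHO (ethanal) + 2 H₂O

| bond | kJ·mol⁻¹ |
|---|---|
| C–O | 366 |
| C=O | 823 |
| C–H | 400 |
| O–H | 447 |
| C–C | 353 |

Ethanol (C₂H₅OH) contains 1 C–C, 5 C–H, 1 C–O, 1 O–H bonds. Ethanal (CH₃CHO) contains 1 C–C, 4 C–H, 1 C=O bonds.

Let D be the O=O bond energy.
Σ(broken) = 2×353 + 10×400 + 2×366 + 2×447 + 1×D = 6332 + D
Σ(formed) = 2×353 + 8×400 + 2×823 + 4×447 = 7340
ΔH = Σ(broken) − Σ(formed) = (6332 + D) − (7340) = −1008 + D
Setting this equal to −530 kJ gives D = 478 kJ/mol.

D(O=O) ≈ 478 kJ/mol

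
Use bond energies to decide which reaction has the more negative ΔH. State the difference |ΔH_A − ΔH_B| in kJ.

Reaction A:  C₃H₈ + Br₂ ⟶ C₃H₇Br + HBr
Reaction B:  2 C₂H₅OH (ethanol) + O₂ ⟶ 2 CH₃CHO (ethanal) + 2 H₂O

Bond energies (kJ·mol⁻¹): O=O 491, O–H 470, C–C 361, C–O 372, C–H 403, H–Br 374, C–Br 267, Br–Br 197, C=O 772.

Reaction A:
  Bonds broken (reactants):
    Br–Br: 1 × 197 = 197
    C–C: 2 × 361 = 722
    C–H: 8 × 403 = 3224
    Σ(broken) = 4143 kJ
  Bonds formed (products):
    C–Br: 1 × 267 = 267
    C–C: 2 × 361 = 722
    C–H: 7 × 403 = 2821
    H–Br: 1 × 374 = 374
    Σ(formed) = 4184 kJ
  ΔH_A = 4143 − 4184 = −41 kJ
Reaction B:
  Bonds broken (reactants):
    C–C: 2 × 361 = 722
    C–H: 10 × 403 = 4030
    C–O: 2 × 372 = 744
    O–H: 2 × 470 = 940
    O=O: 1 × 491 = 491
    Σ(broken) = 6927 kJ
  Bonds formed (products):
    C–C: 2 × 361 = 722
    C–H: 8 × 403 = 3224
    C=O: 2 × 772 = 1544
    O–H: 4 × 470 = 1880
    Σ(formed) = 7370 kJ
  ΔH_B = 6927 − 7370 = −443 kJ
ΔH_A − ΔH_B = +402 kJ, so reaction B has the more negative ΔH; |ΔH_A − ΔH_B| = 402 kJ.

Reaction B, by 402 kJ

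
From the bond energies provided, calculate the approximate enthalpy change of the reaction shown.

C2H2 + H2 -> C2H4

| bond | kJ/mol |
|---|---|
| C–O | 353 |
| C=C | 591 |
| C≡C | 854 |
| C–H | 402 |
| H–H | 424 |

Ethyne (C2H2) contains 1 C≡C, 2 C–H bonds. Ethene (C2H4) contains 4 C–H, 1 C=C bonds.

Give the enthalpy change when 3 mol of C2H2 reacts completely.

Bonds broken (reactants):
  C≡C: 1 × 854 = 854
  C–H: 2 × 402 = 804
  H–H: 1 × 424 = 424
  Σ(broken) = 2082 kJ
Bonds formed (products):
  C–H: 4 × 402 = 1608
  C=C: 1 × 591 = 591
  Σ(formed) = 2199 kJ
ΔH = Σ(broken) − Σ(formed) = 2082 − 2199 = −117 kJ
For 3× the reaction as written: 3 × (−117) = −351 kJ

ΔH = −351 kJ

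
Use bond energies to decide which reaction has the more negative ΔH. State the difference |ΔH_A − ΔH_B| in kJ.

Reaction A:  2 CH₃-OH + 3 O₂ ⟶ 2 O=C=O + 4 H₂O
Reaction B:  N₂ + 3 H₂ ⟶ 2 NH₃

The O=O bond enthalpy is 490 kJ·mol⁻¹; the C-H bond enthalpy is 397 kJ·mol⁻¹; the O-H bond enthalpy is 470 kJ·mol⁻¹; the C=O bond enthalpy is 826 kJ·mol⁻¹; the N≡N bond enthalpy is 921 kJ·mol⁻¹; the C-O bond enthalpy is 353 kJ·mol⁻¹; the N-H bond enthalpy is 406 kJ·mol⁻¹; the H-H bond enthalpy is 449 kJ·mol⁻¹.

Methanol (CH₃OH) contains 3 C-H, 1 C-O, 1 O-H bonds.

Reaction A:
  Bonds broken (reactants):
    C-H: 6 × 397 = 2382
    C-O: 2 × 353 = 706
    O-H: 2 × 470 = 940
    O=O: 3 × 490 = 1470
    Σ(broken) = 5498 kJ
  Bonds formed (products):
    C=O: 4 × 826 = 3304
    O-H: 8 × 470 = 3760
    Σ(formed) = 7064 kJ
  ΔH_A = 5498 − 7064 = −1566 kJ
Reaction B:
  Bonds broken (reactants):
    H-H: 3 × 449 = 1347
    N≡N: 1 × 921 = 921
    Σ(broken) = 2268 kJ
  Bonds formed (products):
    N-H: 6 × 406 = 2436
    Σ(formed) = 2436 kJ
  ΔH_B = 2268 − 2436 = −168 kJ
ΔH_A − ΔH_B = −1398 kJ, so reaction A has the more negative ΔH; |ΔH_A − ΔH_B| = 1398 kJ.

Reaction A, by 1398 kJ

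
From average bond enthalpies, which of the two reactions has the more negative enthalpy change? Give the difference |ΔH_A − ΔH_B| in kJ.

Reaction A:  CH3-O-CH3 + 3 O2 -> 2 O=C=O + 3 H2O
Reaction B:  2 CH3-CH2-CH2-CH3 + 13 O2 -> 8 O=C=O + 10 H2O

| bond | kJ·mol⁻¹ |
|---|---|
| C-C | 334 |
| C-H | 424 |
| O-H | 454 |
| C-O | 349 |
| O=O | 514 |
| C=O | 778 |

Reaction B, by 3310 kJ

Reaction A:
  Bonds broken (reactants):
    C-H: 6 × 424 = 2544
    C-O: 2 × 349 = 698
    O=O: 3 × 514 = 1542
    Σ(broken) = 4784 kJ
  Bonds formed (products):
    C=O: 4 × 778 = 3112
    O-H: 6 × 454 = 2724
    Σ(formed) = 5836 kJ
  ΔH_A = 4784 − 5836 = −1052 kJ
Reaction B:
  Bonds broken (reactants):
    C-C: 6 × 334 = 2004
    C-H: 20 × 424 = 8480
    O=O: 13 × 514 = 6682
    Σ(broken) = 17166 kJ
  Bonds formed (products):
    C=O: 16 × 778 = 12448
    O-H: 20 × 454 = 9080
    Σ(formed) = 21528 kJ
  ΔH_B = 17166 − 21528 = −4362 kJ
ΔH_A − ΔH_B = +3310 kJ, so reaction B has the more negative ΔH; |ΔH_A − ΔH_B| = 3310 kJ.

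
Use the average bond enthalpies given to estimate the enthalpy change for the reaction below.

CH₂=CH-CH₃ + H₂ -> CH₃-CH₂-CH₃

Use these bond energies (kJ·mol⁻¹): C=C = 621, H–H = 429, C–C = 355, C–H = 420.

Bonds broken (reactants):
  C–C: 1 × 355 = 355
  C–H: 6 × 420 = 2520
  C=C: 1 × 621 = 621
  H–H: 1 × 429 = 429
  Σ(broken) = 3925 kJ
Bonds formed (products):
  C–C: 2 × 355 = 710
  C–H: 8 × 420 = 3360
  Σ(formed) = 4070 kJ
ΔH = Σ(broken) − Σ(formed) = 3925 − 4070 = −145 kJ

ΔH ≈ −145 kJ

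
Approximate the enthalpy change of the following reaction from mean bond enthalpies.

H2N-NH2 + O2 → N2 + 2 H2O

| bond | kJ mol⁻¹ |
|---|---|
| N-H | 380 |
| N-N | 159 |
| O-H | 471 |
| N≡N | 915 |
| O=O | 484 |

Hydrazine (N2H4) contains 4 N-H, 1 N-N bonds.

Bonds broken (reactants):
  N-H: 4 × 380 = 1520
  N-N: 1 × 159 = 159
  O=O: 1 × 484 = 484
  Σ(broken) = 2163 kJ
Bonds formed (products):
  N≡N: 1 × 915 = 915
  O-H: 4 × 471 = 1884
  Σ(formed) = 2799 kJ
ΔH = Σ(broken) − Σ(formed) = 2163 − 2799 = −636 kJ

ΔH ≈ −636 kJ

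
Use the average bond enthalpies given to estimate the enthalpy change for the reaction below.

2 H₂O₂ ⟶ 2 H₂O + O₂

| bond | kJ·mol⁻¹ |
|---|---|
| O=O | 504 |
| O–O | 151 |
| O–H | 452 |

ΔH ≈ −202 kJ

Bonds broken (reactants):
  O–H: 4 × 452 = 1808
  O–O: 2 × 151 = 302
  Σ(broken) = 2110 kJ
Bonds formed (products):
  O–H: 4 × 452 = 1808
  O=O: 1 × 504 = 504
  Σ(formed) = 2312 kJ
ΔH = Σ(broken) − Σ(formed) = 2110 − 2312 = −202 kJ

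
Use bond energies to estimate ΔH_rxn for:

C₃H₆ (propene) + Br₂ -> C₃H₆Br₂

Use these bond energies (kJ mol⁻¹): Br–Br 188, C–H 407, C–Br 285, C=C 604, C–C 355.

ΔH ≈ −133 kJ

Bonds broken (reactants):
  Br–Br: 1 × 188 = 188
  C–C: 1 × 355 = 355
  C–H: 6 × 407 = 2442
  C=C: 1 × 604 = 604
  Σ(broken) = 3589 kJ
Bonds formed (products):
  C–Br: 2 × 285 = 570
  C–C: 2 × 355 = 710
  C–H: 6 × 407 = 2442
  Σ(formed) = 3722 kJ
ΔH = Σ(broken) − Σ(formed) = 3589 − 3722 = −133 kJ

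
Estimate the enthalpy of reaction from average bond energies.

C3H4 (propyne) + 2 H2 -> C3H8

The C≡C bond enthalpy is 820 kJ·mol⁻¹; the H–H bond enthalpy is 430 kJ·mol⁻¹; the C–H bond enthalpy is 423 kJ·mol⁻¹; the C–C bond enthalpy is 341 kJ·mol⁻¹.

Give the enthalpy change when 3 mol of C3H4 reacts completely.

Bonds broken (reactants):
  C≡C: 1 × 820 = 820
  C–C: 1 × 341 = 341
  C–H: 4 × 423 = 1692
  H–H: 2 × 430 = 860
  Σ(broken) = 3713 kJ
Bonds formed (products):
  C–C: 2 × 341 = 682
  C–H: 8 × 423 = 3384
  Σ(formed) = 4066 kJ
ΔH = Σ(broken) − Σ(formed) = 3713 − 4066 = −353 kJ
For 3× the reaction as written: 3 × (−353) = −1059 kJ

ΔH = −1059 kJ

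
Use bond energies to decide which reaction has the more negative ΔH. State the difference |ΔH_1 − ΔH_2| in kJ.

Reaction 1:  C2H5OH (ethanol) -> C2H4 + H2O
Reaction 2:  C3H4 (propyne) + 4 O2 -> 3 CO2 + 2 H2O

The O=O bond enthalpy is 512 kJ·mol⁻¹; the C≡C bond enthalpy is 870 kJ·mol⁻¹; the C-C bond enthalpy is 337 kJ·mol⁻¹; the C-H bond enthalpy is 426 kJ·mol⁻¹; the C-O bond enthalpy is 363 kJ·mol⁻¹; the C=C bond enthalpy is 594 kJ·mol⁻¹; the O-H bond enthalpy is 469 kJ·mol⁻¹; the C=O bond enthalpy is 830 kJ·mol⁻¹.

Reaction 1:
  Bonds broken (reactants):
    C-C: 1 × 337 = 337
    C-H: 5 × 426 = 2130
    C-O: 1 × 363 = 363
    O-H: 1 × 469 = 469
    Σ(broken) = 3299 kJ
  Bonds formed (products):
    C-H: 4 × 426 = 1704
    C=C: 1 × 594 = 594
    O-H: 2 × 469 = 938
    Σ(formed) = 3236 kJ
  ΔH_1 = 3299 − 3236 = +63 kJ
Reaction 2:
  Bonds broken (reactants):
    C≡C: 1 × 870 = 870
    C-C: 1 × 337 = 337
    C-H: 4 × 426 = 1704
    O=O: 4 × 512 = 2048
    Σ(broken) = 4959 kJ
  Bonds formed (products):
    C=O: 6 × 830 = 4980
    O-H: 4 × 469 = 1876
    Σ(formed) = 6856 kJ
  ΔH_2 = 4959 − 6856 = −1897 kJ
ΔH_1 − ΔH_2 = +1960 kJ, so reaction 2 has the more negative ΔH; |ΔH_1 − ΔH_2| = 1960 kJ.

Reaction 2, by 1960 kJ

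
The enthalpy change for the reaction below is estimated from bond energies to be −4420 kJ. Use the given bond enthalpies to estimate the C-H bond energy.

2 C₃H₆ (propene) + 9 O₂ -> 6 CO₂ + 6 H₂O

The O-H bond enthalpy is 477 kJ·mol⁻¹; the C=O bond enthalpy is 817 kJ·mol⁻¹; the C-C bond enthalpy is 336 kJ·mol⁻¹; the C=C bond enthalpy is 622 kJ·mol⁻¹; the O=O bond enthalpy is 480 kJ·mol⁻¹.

D(C-H) ≈ 406 kJ/mol

Let D be the C-H bond energy.
Σ(broken) = 2×336 + 12×D + 2×622 + 9×480 = 6236 + 12D
Σ(formed) = 12×817 + 12×477 = 15528
ΔH = Σ(broken) − Σ(formed) = (6236 + 12D) − (15528) = −9292 + 12D
Setting this equal to −4420 kJ gives 12D = 4872, so D = 406 kJ/mol.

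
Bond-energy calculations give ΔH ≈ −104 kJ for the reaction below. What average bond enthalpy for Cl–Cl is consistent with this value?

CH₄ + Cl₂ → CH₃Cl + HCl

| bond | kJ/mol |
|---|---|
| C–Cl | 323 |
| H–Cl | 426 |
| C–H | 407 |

Let D be the Cl–Cl bond energy.
Σ(broken) = 4×407 + 1×D = 1628 + D
Σ(formed) = 1×323 + 3×407 + 1×426 = 1970
ΔH = Σ(broken) − Σ(formed) = (1628 + D) − (1970) = −342 + D
Setting this equal to −104 kJ gives D = 238 kJ/mol.

D(Cl–Cl) ≈ 238 kJ/mol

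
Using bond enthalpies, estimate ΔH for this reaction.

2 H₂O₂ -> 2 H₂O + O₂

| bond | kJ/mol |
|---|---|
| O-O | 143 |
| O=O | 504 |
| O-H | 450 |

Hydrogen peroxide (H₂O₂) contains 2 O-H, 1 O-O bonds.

Bonds broken (reactants):
  O-H: 4 × 450 = 1800
  O-O: 2 × 143 = 286
  Σ(broken) = 2086 kJ
Bonds formed (products):
  O-H: 4 × 450 = 1800
  O=O: 1 × 504 = 504
  Σ(formed) = 2304 kJ
ΔH = Σ(broken) − Σ(formed) = 2086 − 2304 = −218 kJ

ΔH ≈ −218 kJ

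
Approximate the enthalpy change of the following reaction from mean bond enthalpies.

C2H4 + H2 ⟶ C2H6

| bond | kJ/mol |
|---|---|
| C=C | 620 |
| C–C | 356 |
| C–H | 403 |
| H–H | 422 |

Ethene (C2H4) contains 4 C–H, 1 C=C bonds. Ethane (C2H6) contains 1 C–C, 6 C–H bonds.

Bonds broken (reactants):
  C–H: 4 × 403 = 1612
  C=C: 1 × 620 = 620
  H–H: 1 × 422 = 422
  Σ(broken) = 2654 kJ
Bonds formed (products):
  C–C: 1 × 356 = 356
  C–H: 6 × 403 = 2418
  Σ(formed) = 2774 kJ
ΔH = Σ(broken) − Σ(formed) = 2654 − 2774 = −120 kJ

ΔH ≈ −120 kJ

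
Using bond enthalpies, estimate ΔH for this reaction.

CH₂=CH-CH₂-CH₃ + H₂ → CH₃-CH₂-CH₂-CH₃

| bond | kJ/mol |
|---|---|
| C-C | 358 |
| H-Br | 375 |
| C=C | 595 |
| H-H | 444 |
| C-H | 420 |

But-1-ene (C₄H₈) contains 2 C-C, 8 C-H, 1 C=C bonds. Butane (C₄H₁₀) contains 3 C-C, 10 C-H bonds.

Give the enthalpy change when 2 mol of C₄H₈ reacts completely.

ΔH = −318 kJ

Bonds broken (reactants):
  C-C: 2 × 358 = 716
  C-H: 8 × 420 = 3360
  C=C: 1 × 595 = 595
  H-H: 1 × 444 = 444
  Σ(broken) = 5115 kJ
Bonds formed (products):
  C-C: 3 × 358 = 1074
  C-H: 10 × 420 = 4200
  Σ(formed) = 5274 kJ
ΔH = Σ(broken) − Σ(formed) = 5115 − 5274 = −159 kJ
For 2× the reaction as written: 2 × (−159) = −318 kJ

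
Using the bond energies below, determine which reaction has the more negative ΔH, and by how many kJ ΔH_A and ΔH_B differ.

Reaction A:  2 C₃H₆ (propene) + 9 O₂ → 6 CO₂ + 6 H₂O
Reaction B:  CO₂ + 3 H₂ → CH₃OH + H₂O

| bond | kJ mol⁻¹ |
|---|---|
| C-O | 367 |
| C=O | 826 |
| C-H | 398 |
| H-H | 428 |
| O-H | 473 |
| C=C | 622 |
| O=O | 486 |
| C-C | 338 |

Reaction A, by 4474 kJ

Reaction A:
  Bonds broken (reactants):
    C-C: 2 × 338 = 676
    C-H: 12 × 398 = 4776
    C=C: 2 × 622 = 1244
    O=O: 9 × 486 = 4374
    Σ(broken) = 11070 kJ
  Bonds formed (products):
    C=O: 12 × 826 = 9912
    O-H: 12 × 473 = 5676
    Σ(formed) = 15588 kJ
  ΔH_A = 11070 − 15588 = −4518 kJ
Reaction B:
  Bonds broken (reactants):
    C=O: 2 × 826 = 1652
    H-H: 3 × 428 = 1284
    Σ(broken) = 2936 kJ
  Bonds formed (products):
    C-H: 3 × 398 = 1194
    C-O: 1 × 367 = 367
    O-H: 3 × 473 = 1419
    Σ(formed) = 2980 kJ
  ΔH_B = 2936 − 2980 = −44 kJ
ΔH_A − ΔH_B = −4474 kJ, so reaction A has the more negative ΔH; |ΔH_A − ΔH_B| = 4474 kJ.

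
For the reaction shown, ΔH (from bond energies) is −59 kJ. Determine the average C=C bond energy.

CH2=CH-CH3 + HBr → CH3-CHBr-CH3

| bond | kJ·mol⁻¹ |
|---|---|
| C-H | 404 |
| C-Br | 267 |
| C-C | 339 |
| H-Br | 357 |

D(C=C) ≈ 594 kJ/mol

Let D be the C=C bond energy.
Σ(broken) = 1×339 + 6×404 + 1×D + 1×357 = 3120 + D
Σ(formed) = 1×267 + 2×339 + 7×404 = 3773
ΔH = Σ(broken) − Σ(formed) = (3120 + D) − (3773) = −653 + D
Setting this equal to −59 kJ gives D = 594 kJ/mol.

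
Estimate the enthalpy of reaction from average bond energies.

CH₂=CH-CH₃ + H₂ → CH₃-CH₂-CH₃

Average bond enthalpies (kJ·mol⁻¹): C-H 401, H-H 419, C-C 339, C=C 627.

ΔH ≈ −95 kJ

Bonds broken (reactants):
  C-C: 1 × 339 = 339
  C-H: 6 × 401 = 2406
  C=C: 1 × 627 = 627
  H-H: 1 × 419 = 419
  Σ(broken) = 3791 kJ
Bonds formed (products):
  C-C: 2 × 339 = 678
  C-H: 8 × 401 = 3208
  Σ(formed) = 3886 kJ
ΔH = Σ(broken) − Σ(formed) = 3791 − 3886 = −95 kJ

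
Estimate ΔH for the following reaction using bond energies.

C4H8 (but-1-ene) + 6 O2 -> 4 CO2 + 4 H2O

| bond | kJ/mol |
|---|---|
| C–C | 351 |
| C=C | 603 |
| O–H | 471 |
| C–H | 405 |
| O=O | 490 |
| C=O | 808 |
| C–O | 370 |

ΔH ≈ −2747 kJ

Bonds broken (reactants):
  C–C: 2 × 351 = 702
  C–H: 8 × 405 = 3240
  C=C: 1 × 603 = 603
  O=O: 6 × 490 = 2940
  Σ(broken) = 7485 kJ
Bonds formed (products):
  C=O: 8 × 808 = 6464
  O–H: 8 × 471 = 3768
  Σ(formed) = 10232 kJ
ΔH = Σ(broken) − Σ(formed) = 7485 − 10232 = −2747 kJ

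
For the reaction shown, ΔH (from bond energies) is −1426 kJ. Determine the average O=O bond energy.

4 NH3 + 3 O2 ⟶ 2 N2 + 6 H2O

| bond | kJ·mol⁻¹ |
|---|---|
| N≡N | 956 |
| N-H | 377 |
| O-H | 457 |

D(O=O) ≈ 482 kJ/mol

Let D be the O=O bond energy.
Σ(broken) = 12×377 + 3×D = 4524 + 3D
Σ(formed) = 2×956 + 12×457 = 7396
ΔH = Σ(broken) − Σ(formed) = (4524 + 3D) − (7396) = −2872 + 3D
Setting this equal to −1426 kJ gives 3D = 1446, so D = 482 kJ/mol.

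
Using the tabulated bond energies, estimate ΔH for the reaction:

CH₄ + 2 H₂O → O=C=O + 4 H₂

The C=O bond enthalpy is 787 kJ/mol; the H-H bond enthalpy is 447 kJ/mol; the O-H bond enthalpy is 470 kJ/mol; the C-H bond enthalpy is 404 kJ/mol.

Bonds broken (reactants):
  C-H: 4 × 404 = 1616
  O-H: 4 × 470 = 1880
  Σ(broken) = 3496 kJ
Bonds formed (products):
  C=O: 2 × 787 = 1574
  H-H: 4 × 447 = 1788
  Σ(formed) = 3362 kJ
ΔH = Σ(broken) − Σ(formed) = 3496 − 3362 = +134 kJ

ΔH ≈ +134 kJ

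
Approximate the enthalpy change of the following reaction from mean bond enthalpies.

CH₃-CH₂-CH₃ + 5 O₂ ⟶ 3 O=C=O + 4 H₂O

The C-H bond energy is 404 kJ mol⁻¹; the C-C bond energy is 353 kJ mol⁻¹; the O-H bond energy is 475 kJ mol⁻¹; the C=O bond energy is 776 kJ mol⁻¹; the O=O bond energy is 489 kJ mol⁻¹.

Bonds broken (reactants):
  C-C: 2 × 353 = 706
  C-H: 8 × 404 = 3232
  O=O: 5 × 489 = 2445
  Σ(broken) = 6383 kJ
Bonds formed (products):
  C=O: 6 × 776 = 4656
  O-H: 8 × 475 = 3800
  Σ(formed) = 8456 kJ
ΔH = Σ(broken) − Σ(formed) = 6383 − 8456 = −2073 kJ

ΔH ≈ −2073 kJ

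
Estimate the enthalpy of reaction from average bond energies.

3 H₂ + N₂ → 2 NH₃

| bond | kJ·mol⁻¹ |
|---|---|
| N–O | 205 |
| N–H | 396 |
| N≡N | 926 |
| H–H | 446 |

Bonds broken (reactants):
  H–H: 3 × 446 = 1338
  N≡N: 1 × 926 = 926
  Σ(broken) = 2264 kJ
Bonds formed (products):
  N–H: 6 × 396 = 2376
  Σ(formed) = 2376 kJ
ΔH = Σ(broken) − Σ(formed) = 2264 − 2376 = −112 kJ

ΔH ≈ −112 kJ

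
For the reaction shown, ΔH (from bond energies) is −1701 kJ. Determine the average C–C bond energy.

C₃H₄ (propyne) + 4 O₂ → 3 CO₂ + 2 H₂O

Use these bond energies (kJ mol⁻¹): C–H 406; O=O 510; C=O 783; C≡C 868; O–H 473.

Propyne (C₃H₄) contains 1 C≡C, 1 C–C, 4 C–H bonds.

Let D be the C–C bond energy.
Σ(broken) = 1×868 + 1×D + 4×406 + 4×510 = 4532 + D
Σ(formed) = 6×783 + 4×473 = 6590
ΔH = Σ(broken) − Σ(formed) = (4532 + D) − (6590) = −2058 + D
Setting this equal to −1701 kJ gives D = 357 kJ/mol.

D(C–C) ≈ 357 kJ/mol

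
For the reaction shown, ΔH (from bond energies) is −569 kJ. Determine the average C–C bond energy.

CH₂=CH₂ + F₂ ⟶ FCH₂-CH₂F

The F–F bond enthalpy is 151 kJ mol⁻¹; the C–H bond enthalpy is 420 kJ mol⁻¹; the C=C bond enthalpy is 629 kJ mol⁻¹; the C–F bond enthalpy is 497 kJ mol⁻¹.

Let D be the C–C bond energy.
Σ(broken) = 4×420 + 1×629 + 1×151 = 2460
Σ(formed) = 1×D + 2×497 + 4×420 = 2674 + D
ΔH = Σ(broken) − Σ(formed) = (2460) − (2674 + D) = −214 − D
Setting this equal to −569 kJ gives D = 355 kJ/mol.

D(C–C) ≈ 355 kJ/mol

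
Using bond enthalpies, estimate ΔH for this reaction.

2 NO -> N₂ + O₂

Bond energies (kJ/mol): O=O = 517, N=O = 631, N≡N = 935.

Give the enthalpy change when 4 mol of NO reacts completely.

Bonds broken (reactants):
  N=O: 2 × 631 = 1262
  Σ(broken) = 1262 kJ
Bonds formed (products):
  N≡N: 1 × 935 = 935
  O=O: 1 × 517 = 517
  Σ(formed) = 1452 kJ
ΔH = Σ(broken) − Σ(formed) = 1262 − 1452 = −190 kJ
For 2× the reaction as written: 2 × (−190) = −380 kJ

ΔH = −380 kJ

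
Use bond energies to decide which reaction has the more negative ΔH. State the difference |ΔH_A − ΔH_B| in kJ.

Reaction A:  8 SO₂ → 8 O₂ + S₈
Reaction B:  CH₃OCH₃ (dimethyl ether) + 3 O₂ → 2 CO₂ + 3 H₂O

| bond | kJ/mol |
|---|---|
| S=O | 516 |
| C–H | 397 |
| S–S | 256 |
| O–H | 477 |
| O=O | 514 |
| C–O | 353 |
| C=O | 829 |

Reaction A:
  Bonds broken (reactants):
    S=O: 16 × 516 = 8256
    Σ(broken) = 8256 kJ
  Bonds formed (products):
    O=O: 8 × 514 = 4112
    S–S: 8 × 256 = 2048
    Σ(formed) = 6160 kJ
  ΔH_A = 8256 − 6160 = +2096 kJ
Reaction B:
  Bonds broken (reactants):
    C–H: 6 × 397 = 2382
    C–O: 2 × 353 = 706
    O=O: 3 × 514 = 1542
    Σ(broken) = 4630 kJ
  Bonds formed (products):
    C=O: 4 × 829 = 3316
    O–H: 6 × 477 = 2862
    Σ(formed) = 6178 kJ
  ΔH_B = 4630 − 6178 = −1548 kJ
ΔH_A − ΔH_B = +3644 kJ, so reaction B has the more negative ΔH; |ΔH_A − ΔH_B| = 3644 kJ.

Reaction B, by 3644 kJ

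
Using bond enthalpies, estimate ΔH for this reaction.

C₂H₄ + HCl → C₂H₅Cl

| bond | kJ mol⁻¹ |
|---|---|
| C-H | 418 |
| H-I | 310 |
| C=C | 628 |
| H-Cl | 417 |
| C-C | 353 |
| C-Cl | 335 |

Bonds broken (reactants):
  C-H: 4 × 418 = 1672
  C=C: 1 × 628 = 628
  H-Cl: 1 × 417 = 417
  Σ(broken) = 2717 kJ
Bonds formed (products):
  C-C: 1 × 353 = 353
  C-Cl: 1 × 335 = 335
  C-H: 5 × 418 = 2090
  Σ(formed) = 2778 kJ
ΔH = Σ(broken) − Σ(formed) = 2717 − 2778 = −61 kJ

ΔH ≈ −61 kJ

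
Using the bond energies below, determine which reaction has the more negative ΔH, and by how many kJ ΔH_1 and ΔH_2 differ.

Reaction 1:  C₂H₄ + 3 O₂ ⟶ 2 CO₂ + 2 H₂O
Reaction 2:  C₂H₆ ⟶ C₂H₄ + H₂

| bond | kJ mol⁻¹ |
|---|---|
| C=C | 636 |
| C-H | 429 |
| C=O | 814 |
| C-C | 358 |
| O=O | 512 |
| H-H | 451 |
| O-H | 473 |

Reaction 1:
  Bonds broken (reactants):
    C-H: 4 × 429 = 1716
    C=C: 1 × 636 = 636
    O=O: 3 × 512 = 1536
    Σ(broken) = 3888 kJ
  Bonds formed (products):
    C=O: 4 × 814 = 3256
    O-H: 4 × 473 = 1892
    Σ(formed) = 5148 kJ
  ΔH_1 = 3888 − 5148 = −1260 kJ
Reaction 2:
  Bonds broken (reactants):
    C-C: 1 × 358 = 358
    C-H: 6 × 429 = 2574
    Σ(broken) = 2932 kJ
  Bonds formed (products):
    C-H: 4 × 429 = 1716
    C=C: 1 × 636 = 636
    H-H: 1 × 451 = 451
    Σ(formed) = 2803 kJ
  ΔH_2 = 2932 − 2803 = +129 kJ
ΔH_1 − ΔH_2 = −1389 kJ, so reaction 1 has the more negative ΔH; |ΔH_1 − ΔH_2| = 1389 kJ.

Reaction 1, by 1389 kJ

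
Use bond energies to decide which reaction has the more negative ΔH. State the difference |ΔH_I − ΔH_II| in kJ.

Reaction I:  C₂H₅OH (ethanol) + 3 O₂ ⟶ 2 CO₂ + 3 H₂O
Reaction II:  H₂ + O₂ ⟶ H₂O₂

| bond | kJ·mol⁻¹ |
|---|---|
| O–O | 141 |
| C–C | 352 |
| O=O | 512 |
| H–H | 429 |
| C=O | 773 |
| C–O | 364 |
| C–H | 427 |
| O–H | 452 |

Reaction I, by 861 kJ

Reaction I:
  Bonds broken (reactants):
    C–C: 1 × 352 = 352
    C–H: 5 × 427 = 2135
    C–O: 1 × 364 = 364
    O–H: 1 × 452 = 452
    O=O: 3 × 512 = 1536
    Σ(broken) = 4839 kJ
  Bonds formed (products):
    C=O: 4 × 773 = 3092
    O–H: 6 × 452 = 2712
    Σ(formed) = 5804 kJ
  ΔH_I = 4839 − 5804 = −965 kJ
Reaction II:
  Bonds broken (reactants):
    H–H: 1 × 429 = 429
    O=O: 1 × 512 = 512
    Σ(broken) = 941 kJ
  Bonds formed (products):
    O–H: 2 × 452 = 904
    O–O: 1 × 141 = 141
    Σ(formed) = 1045 kJ
  ΔH_II = 941 − 1045 = −104 kJ
ΔH_I − ΔH_II = −861 kJ, so reaction I has the more negative ΔH; |ΔH_I − ΔH_II| = 861 kJ.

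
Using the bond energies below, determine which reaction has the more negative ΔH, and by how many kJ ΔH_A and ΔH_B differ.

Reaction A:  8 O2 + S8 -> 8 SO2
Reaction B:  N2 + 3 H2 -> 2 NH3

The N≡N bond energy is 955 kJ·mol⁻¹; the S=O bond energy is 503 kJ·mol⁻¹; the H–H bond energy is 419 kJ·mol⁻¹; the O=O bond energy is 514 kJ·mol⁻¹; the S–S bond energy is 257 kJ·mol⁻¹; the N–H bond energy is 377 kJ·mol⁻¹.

Reaction A:
  Bonds broken (reactants):
    O=O: 8 × 514 = 4112
    S–S: 8 × 257 = 2056
    Σ(broken) = 6168 kJ
  Bonds formed (products):
    S=O: 16 × 503 = 8048
    Σ(formed) = 8048 kJ
  ΔH_A = 6168 − 8048 = −1880 kJ
Reaction B:
  Bonds broken (reactants):
    H–H: 3 × 419 = 1257
    N≡N: 1 × 955 = 955
    Σ(broken) = 2212 kJ
  Bonds formed (products):
    N–H: 6 × 377 = 2262
    Σ(formed) = 2262 kJ
  ΔH_B = 2212 − 2262 = −50 kJ
ΔH_A − ΔH_B = −1830 kJ, so reaction A has the more negative ΔH; |ΔH_A − ΔH_B| = 1830 kJ.

Reaction A, by 1830 kJ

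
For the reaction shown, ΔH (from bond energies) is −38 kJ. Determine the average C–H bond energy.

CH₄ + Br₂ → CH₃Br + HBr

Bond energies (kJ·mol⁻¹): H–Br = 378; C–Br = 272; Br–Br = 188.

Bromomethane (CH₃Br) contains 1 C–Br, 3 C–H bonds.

D(C–H) ≈ 424 kJ/mol

Let D be the C–H bond energy.
Σ(broken) = 1×188 + 4×D = 188 + 4D
Σ(formed) = 1×272 + 3×D + 1×378 = 650 + 3D
ΔH = Σ(broken) − Σ(formed) = (188 + 4D) − (650 + 3D) = −462 + D
Setting this equal to −38 kJ gives D = 424 kJ/mol.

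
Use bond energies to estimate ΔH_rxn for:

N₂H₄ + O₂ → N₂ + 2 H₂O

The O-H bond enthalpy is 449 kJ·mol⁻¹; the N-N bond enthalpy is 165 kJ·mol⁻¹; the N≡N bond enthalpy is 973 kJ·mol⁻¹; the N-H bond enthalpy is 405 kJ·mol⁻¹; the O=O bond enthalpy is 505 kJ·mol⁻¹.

ΔH ≈ −479 kJ

Bonds broken (reactants):
  N-H: 4 × 405 = 1620
  N-N: 1 × 165 = 165
  O=O: 1 × 505 = 505
  Σ(broken) = 2290 kJ
Bonds formed (products):
  N≡N: 1 × 973 = 973
  O-H: 4 × 449 = 1796
  Σ(formed) = 2769 kJ
ΔH = Σ(broken) − Σ(formed) = 2290 − 2769 = −479 kJ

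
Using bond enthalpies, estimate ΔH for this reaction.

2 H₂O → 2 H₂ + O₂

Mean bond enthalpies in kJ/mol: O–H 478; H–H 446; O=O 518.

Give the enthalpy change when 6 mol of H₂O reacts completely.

Bonds broken (reactants):
  O–H: 4 × 478 = 1912
  Σ(broken) = 1912 kJ
Bonds formed (products):
  H–H: 2 × 446 = 892
  O=O: 1 × 518 = 518
  Σ(formed) = 1410 kJ
ΔH = Σ(broken) − Σ(formed) = 1912 − 1410 = +502 kJ
For 3× the reaction as written: 3 × (+502) = +1506 kJ

ΔH = +1506 kJ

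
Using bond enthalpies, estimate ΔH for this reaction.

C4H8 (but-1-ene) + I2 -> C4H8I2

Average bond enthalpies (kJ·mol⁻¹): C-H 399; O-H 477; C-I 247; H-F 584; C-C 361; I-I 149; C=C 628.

Bonds broken (reactants):
  C-C: 2 × 361 = 722
  C-H: 8 × 399 = 3192
  C=C: 1 × 628 = 628
  I-I: 1 × 149 = 149
  Σ(broken) = 4691 kJ
Bonds formed (products):
  C-C: 3 × 361 = 1083
  C-H: 8 × 399 = 3192
  C-I: 2 × 247 = 494
  Σ(formed) = 4769 kJ
ΔH = Σ(broken) − Σ(formed) = 4691 − 4769 = −78 kJ

ΔH ≈ −78 kJ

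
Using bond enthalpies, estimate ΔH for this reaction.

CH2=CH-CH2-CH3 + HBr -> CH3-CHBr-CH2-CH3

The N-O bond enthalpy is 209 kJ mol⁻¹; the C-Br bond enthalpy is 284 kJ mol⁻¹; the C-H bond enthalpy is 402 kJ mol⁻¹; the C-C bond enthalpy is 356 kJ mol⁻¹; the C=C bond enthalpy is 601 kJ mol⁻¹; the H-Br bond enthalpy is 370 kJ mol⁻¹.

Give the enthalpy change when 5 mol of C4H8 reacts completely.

ΔH = −355 kJ

Bonds broken (reactants):
  C-C: 2 × 356 = 712
  C-H: 8 × 402 = 3216
  C=C: 1 × 601 = 601
  H-Br: 1 × 370 = 370
  Σ(broken) = 4899 kJ
Bonds formed (products):
  C-Br: 1 × 284 = 284
  C-C: 3 × 356 = 1068
  C-H: 9 × 402 = 3618
  Σ(formed) = 4970 kJ
ΔH = Σ(broken) − Σ(formed) = 4899 − 4970 = −71 kJ
For 5× the reaction as written: 5 × (−71) = −355 kJ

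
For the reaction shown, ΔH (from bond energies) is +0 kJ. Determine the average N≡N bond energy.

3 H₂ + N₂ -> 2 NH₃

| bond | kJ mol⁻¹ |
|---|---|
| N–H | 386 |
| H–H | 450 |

Let D be the N≡N bond energy.
Σ(broken) = 3×450 + 1×D = 1350 + D
Σ(formed) = 6×386 = 2316
ΔH = Σ(broken) − Σ(formed) = (1350 + D) − (2316) = −966 + D
Setting this equal to +0 kJ gives D = 966 kJ/mol.

D(N≡N) ≈ 966 kJ/mol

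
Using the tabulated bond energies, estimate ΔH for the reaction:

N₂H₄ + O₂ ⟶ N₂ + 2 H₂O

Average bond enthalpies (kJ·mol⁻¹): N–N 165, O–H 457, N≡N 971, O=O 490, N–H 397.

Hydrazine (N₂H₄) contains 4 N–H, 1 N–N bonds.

Bonds broken (reactants):
  N–H: 4 × 397 = 1588
  N–N: 1 × 165 = 165
  O=O: 1 × 490 = 490
  Σ(broken) = 2243 kJ
Bonds formed (products):
  N≡N: 1 × 971 = 971
  O–H: 4 × 457 = 1828
  Σ(formed) = 2799 kJ
ΔH = Σ(broken) − Σ(formed) = 2243 − 2799 = −556 kJ

ΔH ≈ −556 kJ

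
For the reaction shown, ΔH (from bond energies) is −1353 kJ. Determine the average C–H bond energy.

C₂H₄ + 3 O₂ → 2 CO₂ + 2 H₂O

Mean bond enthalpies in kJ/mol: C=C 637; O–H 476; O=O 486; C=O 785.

D(C–H) ≈ 399 kJ/mol

Let D be the C–H bond energy.
Σ(broken) = 4×D + 1×637 + 3×486 = 2095 + 4D
Σ(formed) = 4×785 + 4×476 = 5044
ΔH = Σ(broken) − Σ(formed) = (2095 + 4D) − (5044) = −2949 + 4D
Setting this equal to −1353 kJ gives 4D = 1596, so D = 399 kJ/mol.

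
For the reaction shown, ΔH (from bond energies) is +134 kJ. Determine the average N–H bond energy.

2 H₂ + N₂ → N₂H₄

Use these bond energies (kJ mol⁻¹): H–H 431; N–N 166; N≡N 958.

D(N–H) ≈ 380 kJ/mol

Let D be the N–H bond energy.
Σ(broken) = 2×431 + 1×958 = 1820
Σ(formed) = 4×D + 1×166 = 166 + 4D
ΔH = Σ(broken) − Σ(formed) = (1820) − (166 + 4D) = +1654 − 4D
Setting this equal to +134 kJ gives 4D = 1520, so D = 380 kJ/mol.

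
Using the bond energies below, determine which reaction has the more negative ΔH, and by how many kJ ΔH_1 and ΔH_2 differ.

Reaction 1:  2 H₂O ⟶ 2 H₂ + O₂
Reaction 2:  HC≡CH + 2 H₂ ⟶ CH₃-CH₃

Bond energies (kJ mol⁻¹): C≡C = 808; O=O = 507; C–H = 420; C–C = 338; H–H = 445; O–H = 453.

Reaction 1:
  Bonds broken (reactants):
    O–H: 4 × 453 = 1812
    Σ(broken) = 1812 kJ
  Bonds formed (products):
    H–H: 2 × 445 = 890
    O=O: 1 × 507 = 507
    Σ(formed) = 1397 kJ
  ΔH_1 = 1812 − 1397 = +415 kJ
Reaction 2:
  Bonds broken (reactants):
    C≡C: 1 × 808 = 808
    C–H: 2 × 420 = 840
    H–H: 2 × 445 = 890
    Σ(broken) = 2538 kJ
  Bonds formed (products):
    C–C: 1 × 338 = 338
    C–H: 6 × 420 = 2520
    Σ(formed) = 2858 kJ
  ΔH_2 = 2538 − 2858 = −320 kJ
ΔH_1 − ΔH_2 = +735 kJ, so reaction 2 has the more negative ΔH; |ΔH_1 − ΔH_2| = 735 kJ.

Reaction 2, by 735 kJ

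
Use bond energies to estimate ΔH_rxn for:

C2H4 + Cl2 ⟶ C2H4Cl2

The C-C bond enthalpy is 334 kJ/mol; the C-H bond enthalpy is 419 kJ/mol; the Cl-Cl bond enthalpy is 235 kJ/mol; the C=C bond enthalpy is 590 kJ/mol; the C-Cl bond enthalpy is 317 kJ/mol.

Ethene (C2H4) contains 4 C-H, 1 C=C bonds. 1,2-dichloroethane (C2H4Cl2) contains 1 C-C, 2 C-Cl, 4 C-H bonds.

Bonds broken (reactants):
  C-H: 4 × 419 = 1676
  C=C: 1 × 590 = 590
  Cl-Cl: 1 × 235 = 235
  Σ(broken) = 2501 kJ
Bonds formed (products):
  C-C: 1 × 334 = 334
  C-Cl: 2 × 317 = 634
  C-H: 4 × 419 = 1676
  Σ(formed) = 2644 kJ
ΔH = Σ(broken) − Σ(formed) = 2501 − 2644 = −143 kJ

ΔH ≈ −143 kJ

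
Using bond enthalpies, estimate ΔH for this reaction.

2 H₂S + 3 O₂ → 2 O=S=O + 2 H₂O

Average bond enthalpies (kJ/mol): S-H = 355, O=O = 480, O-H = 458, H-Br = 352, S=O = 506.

ΔH ≈ −996 kJ

Bonds broken (reactants):
  O=O: 3 × 480 = 1440
  S-H: 4 × 355 = 1420
  Σ(broken) = 2860 kJ
Bonds formed (products):
  O-H: 4 × 458 = 1832
  S=O: 4 × 506 = 2024
  Σ(formed) = 3856 kJ
ΔH = Σ(broken) − Σ(formed) = 2860 − 3856 = −996 kJ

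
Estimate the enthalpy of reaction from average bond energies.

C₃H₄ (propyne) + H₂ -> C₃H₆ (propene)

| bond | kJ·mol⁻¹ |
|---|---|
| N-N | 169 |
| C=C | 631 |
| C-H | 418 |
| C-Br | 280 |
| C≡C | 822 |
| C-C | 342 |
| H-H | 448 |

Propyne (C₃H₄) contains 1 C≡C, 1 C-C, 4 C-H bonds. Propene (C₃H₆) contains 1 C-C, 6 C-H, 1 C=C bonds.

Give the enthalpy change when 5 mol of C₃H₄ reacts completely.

ΔH = −985 kJ

Bonds broken (reactants):
  C≡C: 1 × 822 = 822
  C-C: 1 × 342 = 342
  C-H: 4 × 418 = 1672
  H-H: 1 × 448 = 448
  Σ(broken) = 3284 kJ
Bonds formed (products):
  C-C: 1 × 342 = 342
  C-H: 6 × 418 = 2508
  C=C: 1 × 631 = 631
  Σ(formed) = 3481 kJ
ΔH = Σ(broken) − Σ(formed) = 3284 − 3481 = −197 kJ
For 5× the reaction as written: 5 × (−197) = −985 kJ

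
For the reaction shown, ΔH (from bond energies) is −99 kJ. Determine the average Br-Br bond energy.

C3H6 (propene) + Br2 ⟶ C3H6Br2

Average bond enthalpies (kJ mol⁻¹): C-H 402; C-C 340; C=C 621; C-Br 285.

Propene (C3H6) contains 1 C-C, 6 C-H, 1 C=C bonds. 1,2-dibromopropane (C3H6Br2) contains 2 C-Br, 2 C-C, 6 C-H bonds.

Let D be the Br-Br bond energy.
Σ(broken) = 1×D + 1×340 + 6×402 + 1×621 = 3373 + D
Σ(formed) = 2×285 + 2×340 + 6×402 = 3662
ΔH = Σ(broken) − Σ(formed) = (3373 + D) − (3662) = −289 + D
Setting this equal to −99 kJ gives D = 190 kJ/mol.

D(Br-Br) ≈ 190 kJ/mol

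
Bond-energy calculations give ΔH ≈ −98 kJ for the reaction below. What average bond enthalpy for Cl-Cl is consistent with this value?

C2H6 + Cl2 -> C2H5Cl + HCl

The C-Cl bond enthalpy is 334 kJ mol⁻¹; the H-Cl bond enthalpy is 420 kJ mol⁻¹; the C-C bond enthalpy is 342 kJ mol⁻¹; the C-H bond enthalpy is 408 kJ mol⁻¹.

Let D be the Cl-Cl bond energy.
Σ(broken) = 1×342 + 6×408 + 1×D = 2790 + D
Σ(formed) = 1×342 + 1×334 + 5×408 + 1×420 = 3136
ΔH = Σ(broken) − Σ(formed) = (2790 + D) − (3136) = −346 + D
Setting this equal to −98 kJ gives D = 248 kJ/mol.

D(Cl-Cl) ≈ 248 kJ/mol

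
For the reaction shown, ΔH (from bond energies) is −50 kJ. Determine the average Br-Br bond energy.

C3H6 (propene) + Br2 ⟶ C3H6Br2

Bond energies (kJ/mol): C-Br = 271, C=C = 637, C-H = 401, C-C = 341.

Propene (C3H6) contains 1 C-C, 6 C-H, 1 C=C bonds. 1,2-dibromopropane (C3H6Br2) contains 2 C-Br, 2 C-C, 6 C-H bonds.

Let D be the Br-Br bond energy.
Σ(broken) = 1×D + 1×341 + 6×401 + 1×637 = 3384 + D
Σ(formed) = 2×271 + 2×341 + 6×401 = 3630
ΔH = Σ(broken) − Σ(formed) = (3384 + D) − (3630) = −246 + D
Setting this equal to −50 kJ gives D = 196 kJ/mol.

D(Br-Br) ≈ 196 kJ/mol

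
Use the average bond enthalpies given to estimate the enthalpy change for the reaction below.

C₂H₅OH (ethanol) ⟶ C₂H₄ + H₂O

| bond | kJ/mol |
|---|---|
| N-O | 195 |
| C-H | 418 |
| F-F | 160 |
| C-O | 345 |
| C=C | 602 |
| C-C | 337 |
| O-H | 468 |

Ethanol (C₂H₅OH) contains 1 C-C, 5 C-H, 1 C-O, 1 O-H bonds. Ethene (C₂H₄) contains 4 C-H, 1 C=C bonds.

ΔH ≈ +30 kJ

Bonds broken (reactants):
  C-C: 1 × 337 = 337
  C-H: 5 × 418 = 2090
  C-O: 1 × 345 = 345
  O-H: 1 × 468 = 468
  Σ(broken) = 3240 kJ
Bonds formed (products):
  C-H: 4 × 418 = 1672
  C=C: 1 × 602 = 602
  O-H: 2 × 468 = 936
  Σ(formed) = 3210 kJ
ΔH = Σ(broken) − Σ(formed) = 3240 − 3210 = +30 kJ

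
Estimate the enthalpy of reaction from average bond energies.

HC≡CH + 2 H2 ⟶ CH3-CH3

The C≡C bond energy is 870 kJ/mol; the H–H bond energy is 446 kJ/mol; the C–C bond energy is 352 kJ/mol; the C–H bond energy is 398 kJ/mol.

ΔH ≈ −182 kJ

Bonds broken (reactants):
  C≡C: 1 × 870 = 870
  C–H: 2 × 398 = 796
  H–H: 2 × 446 = 892
  Σ(broken) = 2558 kJ
Bonds formed (products):
  C–C: 1 × 352 = 352
  C–H: 6 × 398 = 2388
  Σ(formed) = 2740 kJ
ΔH = Σ(broken) − Σ(formed) = 2558 − 2740 = −182 kJ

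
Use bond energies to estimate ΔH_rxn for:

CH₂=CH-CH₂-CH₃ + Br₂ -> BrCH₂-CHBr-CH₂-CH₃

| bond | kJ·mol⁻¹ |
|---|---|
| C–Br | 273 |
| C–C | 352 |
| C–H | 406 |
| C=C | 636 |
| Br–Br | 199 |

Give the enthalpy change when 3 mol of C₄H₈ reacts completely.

Bonds broken (reactants):
  Br–Br: 1 × 199 = 199
  C–C: 2 × 352 = 704
  C–H: 8 × 406 = 3248
  C=C: 1 × 636 = 636
  Σ(broken) = 4787 kJ
Bonds formed (products):
  C–Br: 2 × 273 = 546
  C–C: 3 × 352 = 1056
  C–H: 8 × 406 = 3248
  Σ(formed) = 4850 kJ
ΔH = Σ(broken) − Σ(formed) = 4787 − 4850 = −63 kJ
For 3× the reaction as written: 3 × (−63) = −189 kJ

ΔH = −189 kJ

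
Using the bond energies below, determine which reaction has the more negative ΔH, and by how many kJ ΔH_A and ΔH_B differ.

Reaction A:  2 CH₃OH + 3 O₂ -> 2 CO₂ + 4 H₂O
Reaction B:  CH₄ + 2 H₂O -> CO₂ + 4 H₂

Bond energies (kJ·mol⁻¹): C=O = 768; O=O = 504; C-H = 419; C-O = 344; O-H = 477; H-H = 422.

Reaction A, by 1580 kJ

Reaction A:
  Bonds broken (reactants):
    C-H: 6 × 419 = 2514
    C-O: 2 × 344 = 688
    O-H: 2 × 477 = 954
    O=O: 3 × 504 = 1512
    Σ(broken) = 5668 kJ
  Bonds formed (products):
    C=O: 4 × 768 = 3072
    O-H: 8 × 477 = 3816
    Σ(formed) = 6888 kJ
  ΔH_A = 5668 − 6888 = −1220 kJ
Reaction B:
  Bonds broken (reactants):
    C-H: 4 × 419 = 1676
    O-H: 4 × 477 = 1908
    Σ(broken) = 3584 kJ
  Bonds formed (products):
    C=O: 2 × 768 = 1536
    H-H: 4 × 422 = 1688
    Σ(formed) = 3224 kJ
  ΔH_B = 3584 − 3224 = +360 kJ
ΔH_A − ΔH_B = −1580 kJ, so reaction A has the more negative ΔH; |ΔH_A − ΔH_B| = 1580 kJ.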